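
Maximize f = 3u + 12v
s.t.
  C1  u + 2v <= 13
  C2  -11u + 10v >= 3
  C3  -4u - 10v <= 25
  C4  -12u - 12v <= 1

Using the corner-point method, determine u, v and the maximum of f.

Feasible corners and f = 3u + 12v:
  (31/8, 73/16) → f = 531/8
  (-79/6, 157/12) → f = 235/2
  (-23/126, 25/252) → f = 9/14

u = -79/6, v = 157/12, maximum f = 235/2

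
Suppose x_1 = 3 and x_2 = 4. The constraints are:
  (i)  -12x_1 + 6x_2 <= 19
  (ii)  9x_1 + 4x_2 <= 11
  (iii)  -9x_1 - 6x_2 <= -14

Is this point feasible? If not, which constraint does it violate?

not feasible — violates (ii)

Constraint (ii): 9x_1 + 4x_2 = 43, which is not ≤ 11. All other constraints are satisfied.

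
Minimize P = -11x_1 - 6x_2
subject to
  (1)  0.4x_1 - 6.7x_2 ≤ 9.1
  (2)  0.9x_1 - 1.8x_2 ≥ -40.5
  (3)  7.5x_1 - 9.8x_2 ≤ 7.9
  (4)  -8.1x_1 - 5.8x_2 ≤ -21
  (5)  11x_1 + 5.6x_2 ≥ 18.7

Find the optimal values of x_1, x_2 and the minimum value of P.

x_1 = 1142/13, x_2 = 1727/26, minimum P = -17743/13

Extreme points and P = -11x_1 - 6x_2:
  (1142/13, 1727/26) → P = -17743/13
  (-1073/138, 5137/276) → P = -1804/69
  (12581/6144, 3117/4096) → P = -41611/1536
  (-457/922, 7953/1844) → P = -9416/461

At the optimal vertex, 0.9x_1 - 1.8x_2 = -40.5 and 7.5x_1 - 9.8x_2 = 7.9.
Solving simultaneously gives x_1 = 1142/13, x_2 = 1727/26.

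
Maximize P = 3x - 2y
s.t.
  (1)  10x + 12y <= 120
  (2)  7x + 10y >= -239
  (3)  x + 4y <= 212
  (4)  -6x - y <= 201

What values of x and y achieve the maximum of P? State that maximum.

x = 1017/4, y = -1615/8, maximum P = 2333/2

Extreme points and P = 3x - 2y:
  (1017/4, -1615/8) → P = 2333/2
  (-1266/31, 1365/31) → P = -6528/31
  (-1771/53, -27/53) → P = -5259/53

The optimum lies where 10x + 12y = 120 and 7x + 10y = -239.
Solving simultaneously gives x = 1017/4, y = -1615/8.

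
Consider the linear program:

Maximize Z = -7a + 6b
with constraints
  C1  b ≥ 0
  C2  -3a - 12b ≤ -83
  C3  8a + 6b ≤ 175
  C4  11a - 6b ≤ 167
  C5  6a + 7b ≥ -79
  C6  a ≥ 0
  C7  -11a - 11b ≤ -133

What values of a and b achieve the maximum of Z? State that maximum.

a = 0, b = 175/6, maximum Z = 175

Extreme points and Z = -7a + 6b:
  (417/25, 206/75) → Z = -2507/25
  (683/99, 514/99) → Z = -1697/99
  (18, 31/6) → Z = -95
  (0, 175/6) → Z = 175
  (0, 133/11) → Z = 798/11

The optimum lies where 8a + 6b = 175 and a = 0.
Solving simultaneously gives a = 0, b = 175/6.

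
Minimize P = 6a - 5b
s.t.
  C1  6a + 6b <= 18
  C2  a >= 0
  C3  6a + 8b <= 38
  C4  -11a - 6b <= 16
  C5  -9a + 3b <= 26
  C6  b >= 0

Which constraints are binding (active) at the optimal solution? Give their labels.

C1 and C2

Vertices and P = 6a - 5b:
  (0, 3) → P = -15
  (3, 0) → P = 18
  (0, 0) → P = 0

The minimum is at (0, 3). Substituting into each constraint, equality holds for C1 and C2; the remaining constraints have slack.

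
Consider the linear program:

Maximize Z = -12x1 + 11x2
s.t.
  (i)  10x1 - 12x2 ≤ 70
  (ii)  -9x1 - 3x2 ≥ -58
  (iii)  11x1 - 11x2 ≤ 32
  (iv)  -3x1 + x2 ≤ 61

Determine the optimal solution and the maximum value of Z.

x1 = -125/18, x2 = 241/6, maximum Z = 3151/6

Vertices and Z = -12x1 + 11x2:
  (-193/11, -225/11) → Z = -159/11
  (-401/13, -410/13) → Z = 302/13
  (367/66, 175/66) → Z = -2479/66
  (-125/18, 241/6) → Z = 3151/6

At the optimal vertex, -9x1 - 3x2 = -58 and -3x1 + x2 = 61.
Solving simultaneously gives x1 = -125/18, x2 = 241/6.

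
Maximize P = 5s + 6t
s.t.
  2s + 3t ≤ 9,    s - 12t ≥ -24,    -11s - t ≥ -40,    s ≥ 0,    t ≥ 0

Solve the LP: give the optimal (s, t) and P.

s = 111/31, t = 19/31, maximum P = 669/31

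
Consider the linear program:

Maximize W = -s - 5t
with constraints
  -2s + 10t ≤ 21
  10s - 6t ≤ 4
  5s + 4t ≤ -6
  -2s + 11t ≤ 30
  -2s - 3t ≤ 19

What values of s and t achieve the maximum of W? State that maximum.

s = -17/7, t = -33/7, maximum W = 26

Vertices and W = -s - 5t:
  (-72/29, 93/58) → W = -321/58
  (-253/26, 2/13) → W = 233/26
  (-2/7, -8/7) → W = 6
  (-17/7, -33/7) → W = 26

The binding constraints are 10s - 6t = 4 and -2s - 3t = 19.
Solving simultaneously gives s = -17/7, t = -33/7.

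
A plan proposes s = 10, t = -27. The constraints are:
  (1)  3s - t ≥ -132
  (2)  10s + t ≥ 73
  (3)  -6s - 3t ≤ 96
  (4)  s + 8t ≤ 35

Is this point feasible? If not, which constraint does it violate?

(1): 57 ≥ -132 ✓
(2): 73 ≥ 73 ✓
(3): 21 ≤ 96 ✓
(4): -206 ≤ 35 ✓

feasible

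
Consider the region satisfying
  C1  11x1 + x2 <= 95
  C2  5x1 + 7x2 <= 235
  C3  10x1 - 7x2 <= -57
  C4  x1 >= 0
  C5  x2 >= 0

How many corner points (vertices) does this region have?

The feasible vertices (each the meet of two boundaries and inside every other half-plane) are:
  (215/36, 1055/36)
  (608/87, 1577/87)
  (0, 235/7)
  (0, 57/7)

4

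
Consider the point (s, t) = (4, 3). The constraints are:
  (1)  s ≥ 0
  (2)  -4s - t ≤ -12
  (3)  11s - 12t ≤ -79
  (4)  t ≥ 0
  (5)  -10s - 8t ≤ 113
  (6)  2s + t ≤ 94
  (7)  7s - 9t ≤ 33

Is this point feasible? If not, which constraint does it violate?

Constraint (3): 11s - 12t = 8, which is not ≤ -79. All other constraints are satisfied.

not feasible — violates (3)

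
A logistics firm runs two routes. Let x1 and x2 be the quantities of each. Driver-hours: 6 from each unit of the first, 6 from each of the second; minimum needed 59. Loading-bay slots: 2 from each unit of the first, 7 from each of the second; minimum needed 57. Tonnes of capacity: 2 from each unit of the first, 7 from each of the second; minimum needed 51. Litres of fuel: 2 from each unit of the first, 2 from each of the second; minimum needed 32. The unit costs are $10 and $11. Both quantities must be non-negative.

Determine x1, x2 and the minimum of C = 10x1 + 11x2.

x1 = 11, x2 = 5, minimum C = 165

The feasible region is unbounded (it extends along (0, 1), (1, 0)), but C strictly increases along every unbounded feasible direction, so there is no improving ray and the minimum is attained at a vertex.

At the optimal vertex, 2x1 + 7x2 = 57 and 2x1 + 2x2 = 32.
Solving simultaneously gives x1 = 11, x2 = 5.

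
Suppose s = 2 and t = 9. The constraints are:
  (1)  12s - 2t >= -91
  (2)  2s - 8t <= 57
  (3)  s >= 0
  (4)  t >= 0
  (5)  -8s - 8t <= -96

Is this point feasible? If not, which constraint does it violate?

Constraint (5): -8s - 8t = -88, which is not ≤ -96. All other constraints are satisfied.

not feasible — violates (5)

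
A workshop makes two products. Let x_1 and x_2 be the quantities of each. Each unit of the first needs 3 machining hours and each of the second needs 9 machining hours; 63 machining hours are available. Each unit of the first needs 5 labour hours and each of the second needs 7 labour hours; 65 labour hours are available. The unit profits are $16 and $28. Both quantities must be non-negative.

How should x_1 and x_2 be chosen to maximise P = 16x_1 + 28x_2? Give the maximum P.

Corner points and P = 16x_1 + 28x_2:
  (0, 0) → P = 0
  (0, 7) → P = 196
  (13, 0) → P = 208
  (6, 5) → P = 236

x_1 = 6, x_2 = 5, maximum P = 236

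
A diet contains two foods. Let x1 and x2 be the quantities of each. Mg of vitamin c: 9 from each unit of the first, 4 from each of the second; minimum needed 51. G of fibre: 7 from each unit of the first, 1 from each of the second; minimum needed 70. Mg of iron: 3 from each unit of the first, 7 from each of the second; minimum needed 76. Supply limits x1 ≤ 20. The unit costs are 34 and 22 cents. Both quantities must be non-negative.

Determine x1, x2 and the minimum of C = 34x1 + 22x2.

x1 = 9, x2 = 7, minimum C = 460

The feasible region is unbounded (it extends along (0, 1)), but C strictly increases along every unbounded feasible direction, so there is no improving ray and the minimum is attained at a vertex.

The optimum lies where 7x1 + x2 = 70 and 3x1 + 7x2 = 76.
Solving simultaneously gives x1 = 9, x2 = 7.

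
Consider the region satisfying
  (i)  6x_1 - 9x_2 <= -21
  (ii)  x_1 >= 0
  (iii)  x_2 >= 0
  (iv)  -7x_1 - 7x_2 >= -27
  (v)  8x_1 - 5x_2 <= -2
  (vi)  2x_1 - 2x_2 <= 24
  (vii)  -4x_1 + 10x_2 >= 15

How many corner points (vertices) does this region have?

3

Intersecting each pair of boundary lines and keeping only the points that satisfy every inequality leaves:
  (0, 7/3)
  (32/35, 103/35)
  (0, 27/7)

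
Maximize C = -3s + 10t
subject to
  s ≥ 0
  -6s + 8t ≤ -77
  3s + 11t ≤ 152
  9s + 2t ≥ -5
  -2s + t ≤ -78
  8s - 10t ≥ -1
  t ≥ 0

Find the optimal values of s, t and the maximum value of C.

Corner points and C = -3s + 10t:
  (202/5, 14/5) → C = -466/5
  (152/3, 0) → C = -152
  (39, 0) → C = -117

At the optimal vertex, 3s + 11t = 152 and -2s + t = -78.
Solving simultaneously gives s = 202/5, t = 14/5.

s = 202/5, t = 14/5, maximum C = -466/5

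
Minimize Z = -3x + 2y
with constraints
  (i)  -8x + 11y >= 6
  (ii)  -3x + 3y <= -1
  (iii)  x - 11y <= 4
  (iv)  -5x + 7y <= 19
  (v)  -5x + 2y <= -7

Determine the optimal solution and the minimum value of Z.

The binding constraints are -8x + 11y = 6 and -5x + 7y = 19.
Solving simultaneously gives x = 167, y = 122.

x = 167, y = 122, minimum Z = -257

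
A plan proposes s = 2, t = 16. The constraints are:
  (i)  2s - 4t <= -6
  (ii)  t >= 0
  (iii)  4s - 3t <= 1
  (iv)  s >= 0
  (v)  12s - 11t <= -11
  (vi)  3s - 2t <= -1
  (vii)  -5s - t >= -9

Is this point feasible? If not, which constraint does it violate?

not feasible — violates (vii)

Constraint (vii): -5s - t = -26, which is not ≥ -9. All other constraints are satisfied.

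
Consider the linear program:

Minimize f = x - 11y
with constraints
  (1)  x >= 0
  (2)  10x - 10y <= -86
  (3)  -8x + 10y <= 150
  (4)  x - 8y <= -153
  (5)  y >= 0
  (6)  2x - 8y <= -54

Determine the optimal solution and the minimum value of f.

x = 32, y = 203/5, minimum f = -2073/5

The optimum lies where 10x - 10y = -86 and -8x + 10y = 150.
Solving simultaneously gives x = 32, y = 203/5.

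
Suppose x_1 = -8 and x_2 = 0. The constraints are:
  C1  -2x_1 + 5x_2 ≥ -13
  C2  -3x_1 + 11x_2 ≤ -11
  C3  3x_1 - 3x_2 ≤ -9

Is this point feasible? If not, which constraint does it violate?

Constraint C2: -3x_1 + 11x_2 = 24, which is not ≤ -11. All other constraints are satisfied.

not feasible — violates C2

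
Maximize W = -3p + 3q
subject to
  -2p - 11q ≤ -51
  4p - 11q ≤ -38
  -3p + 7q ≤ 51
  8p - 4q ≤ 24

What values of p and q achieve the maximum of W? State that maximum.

p = -204/47, q = 255/47, maximum W = 1377/47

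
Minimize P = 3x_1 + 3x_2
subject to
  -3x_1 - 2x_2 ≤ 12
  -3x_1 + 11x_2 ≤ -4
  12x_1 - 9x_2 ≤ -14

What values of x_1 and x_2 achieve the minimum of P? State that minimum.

Corner points and P = 3x_1 + 3x_2:
  (-124/39, -16/13) → P = -172/13
  (-8/3, -2) → P = -14
  (-38/21, -6/7) → P = -8

x_1 = -8/3, x_2 = -2, minimum P = -14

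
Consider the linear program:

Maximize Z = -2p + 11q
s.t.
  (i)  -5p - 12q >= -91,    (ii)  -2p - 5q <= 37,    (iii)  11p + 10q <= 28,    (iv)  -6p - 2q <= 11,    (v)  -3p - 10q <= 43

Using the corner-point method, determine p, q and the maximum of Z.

p = -83/19, q = 289/38, maximum Z = 3511/38

Extreme points and Z = -2p + 11q:
  (-83/19, 289/38) → Z = 3511/38
  (71/8, -557/80) → Z = -7547/80
  (-4/9, -25/6) → Z = -809/18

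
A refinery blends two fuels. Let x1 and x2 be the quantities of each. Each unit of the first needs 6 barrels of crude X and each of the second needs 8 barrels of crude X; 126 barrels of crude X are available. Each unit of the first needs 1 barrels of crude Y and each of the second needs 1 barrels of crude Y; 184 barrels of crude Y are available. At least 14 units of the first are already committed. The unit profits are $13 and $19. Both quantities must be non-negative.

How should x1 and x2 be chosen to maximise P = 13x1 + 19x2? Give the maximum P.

x1 = 14, x2 = 21/4, maximum P = 1127/4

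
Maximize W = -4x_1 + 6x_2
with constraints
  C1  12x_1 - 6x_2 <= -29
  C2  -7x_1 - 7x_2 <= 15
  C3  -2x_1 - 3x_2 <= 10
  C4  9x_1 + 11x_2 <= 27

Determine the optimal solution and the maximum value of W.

x_1 = -177/7, x_2 = 162/7, maximum W = 240

Extreme points and W = -4x_1 + 6x_2:
  (-293/126, 23/126) → W = 655/63
  (-157/186, 195/62) → W = 2069/93
  (-177/7, 162/7) → W = 240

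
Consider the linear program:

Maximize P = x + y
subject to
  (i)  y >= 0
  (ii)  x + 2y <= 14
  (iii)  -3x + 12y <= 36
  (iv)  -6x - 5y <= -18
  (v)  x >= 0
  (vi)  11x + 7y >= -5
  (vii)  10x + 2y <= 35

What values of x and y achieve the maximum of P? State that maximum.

Vertices and P = x + y:
  (3, 0) → P = 3
  (7/2, 0) → P = 7/2
  (12/29, 90/29) → P = 102/29
  (58/21, 155/42) → P = 271/42

The optimum lies where -3x + 12y = 36 and 10x + 2y = 35.
Solving simultaneously gives x = 58/21, y = 155/42.

x = 58/21, y = 155/42, maximum P = 271/42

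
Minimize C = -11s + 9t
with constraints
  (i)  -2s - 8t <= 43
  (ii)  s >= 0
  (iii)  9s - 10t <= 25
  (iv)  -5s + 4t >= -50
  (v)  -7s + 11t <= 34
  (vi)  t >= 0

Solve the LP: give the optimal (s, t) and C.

Feasible corners and C = -11s + 9t:
  (0, 34/11) → C = 306/11
  (0, 0) → C = 0
  (615/29, 481/29) → C = -84
  (25/9, 0) → C = -275/9

At the optimal vertex, 9s - 10t = 25 and -7s + 11t = 34.
Solving simultaneously gives s = 615/29, t = 481/29.

s = 615/29, t = 481/29, minimum C = -84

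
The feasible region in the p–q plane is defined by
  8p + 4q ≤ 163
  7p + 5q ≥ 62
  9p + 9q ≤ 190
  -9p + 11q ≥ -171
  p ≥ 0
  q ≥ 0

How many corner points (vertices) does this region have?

6

Intersecting each pair of boundary lines and keeping only the points that satisfy every inequality leaves:
  (707/36, 53/36)
  (2477/124, 99/124)
  (0, 62/5)
  (62/7, 0)
  (0, 190/9)
  (19, 0)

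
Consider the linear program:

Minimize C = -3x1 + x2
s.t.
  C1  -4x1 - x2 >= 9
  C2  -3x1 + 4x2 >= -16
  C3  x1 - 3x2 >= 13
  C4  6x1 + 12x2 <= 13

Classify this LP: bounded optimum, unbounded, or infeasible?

Vertices and C = -3x1 + x2:
  (-20/19, -91/19) → C = -31/19
  (-14/13, -61/13) → C = -19/13
The feasible region has finitely many vertices and no improving ray; the minimum is -31/19 at (-20/19, -91/19).

bounded optimum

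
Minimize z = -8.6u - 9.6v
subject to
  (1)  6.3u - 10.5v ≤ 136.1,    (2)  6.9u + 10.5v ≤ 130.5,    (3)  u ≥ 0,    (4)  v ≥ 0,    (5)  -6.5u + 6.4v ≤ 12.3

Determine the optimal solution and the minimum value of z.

u = 435/23, v = 0, minimum z = -3741/23

Feasible corners and z = -8.6u - 9.6v:
  (435/23, 0) → z = -3741/23
  (7845/1249, 10368/1249) → z = -834999/6245
  (0, 0) → z = 0
  (0, 123/64) → z = -369/20

At the optimal vertex, 6.9u + 10.5v = 130.5 and v = 0.
Solving simultaneously gives u = 435/23, v = 0.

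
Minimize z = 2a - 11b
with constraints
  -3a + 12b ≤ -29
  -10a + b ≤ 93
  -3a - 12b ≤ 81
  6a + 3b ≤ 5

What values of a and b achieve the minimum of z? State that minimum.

a = 49/27, b = -53/27, minimum z = 227/9

Extreme points and z = 2a - 11b:
  (-26/3, -55/12) → z = 397/12
  (49/27, -53/27) → z = 227/9
  (101/21, -167/21) → z = 2039/21

At the optimal vertex, -3a + 12b = -29 and 6a + 3b = 5.
Solving simultaneously gives a = 49/27, b = -53/27.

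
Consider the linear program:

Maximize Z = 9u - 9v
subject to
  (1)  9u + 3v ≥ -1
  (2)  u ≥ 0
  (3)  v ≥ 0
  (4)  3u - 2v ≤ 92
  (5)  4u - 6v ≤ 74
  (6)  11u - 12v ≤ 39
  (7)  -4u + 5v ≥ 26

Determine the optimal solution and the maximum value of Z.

Feasible corners and Z = 9u - 9v:
  (0, 26/5) → Z = -234/5
  (513/7, 895/14) → Z = 1179/14
  (507/7, 442/7) → Z = 585/7
The feasible region is unbounded (it extends along (0, 1), (2, 3)), but Z strictly decreases along every unbounded feasible direction, so there is no improving ray and the maximum is attained at a vertex.

The optimum lies where 3u - 2v = 92 and 11u - 12v = 39.
Solving simultaneously gives u = 513/7, v = 895/14.

u = 513/7, v = 895/14, maximum Z = 1179/14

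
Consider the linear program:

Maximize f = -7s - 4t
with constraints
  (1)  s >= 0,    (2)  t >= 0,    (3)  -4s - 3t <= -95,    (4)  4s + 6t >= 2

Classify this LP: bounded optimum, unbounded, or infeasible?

Extreme points and f = -7s - 4t:
  (0, 95/3) → f = -380/3
  (95/4, 0) → f = -665/4
The feasible region has finitely many vertices and no improving ray; the maximum is -380/3 at (0, 95/3).

bounded optimum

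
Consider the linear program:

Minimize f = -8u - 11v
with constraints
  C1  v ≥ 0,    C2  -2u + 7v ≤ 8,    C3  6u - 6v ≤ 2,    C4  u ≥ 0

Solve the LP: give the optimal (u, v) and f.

u = 31/15, v = 26/15, minimum f = -178/5

Vertices and f = -8u - 11v:
  (1/3, 0) → f = -8/3
  (0, 0) → f = 0
  (31/15, 26/15) → f = -178/5
  (0, 8/7) → f = -88/7

At the optimal vertex, -2u + 7v = 8 and 6u - 6v = 2.
Solving simultaneously gives u = 31/15, v = 26/15.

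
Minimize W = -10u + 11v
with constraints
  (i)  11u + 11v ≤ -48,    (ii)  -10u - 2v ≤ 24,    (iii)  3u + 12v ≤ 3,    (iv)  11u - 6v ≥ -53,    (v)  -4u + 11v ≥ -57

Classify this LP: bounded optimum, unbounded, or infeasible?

Feasible corners and W = -10u + 11v:
  (-21/11, -27/11) → W = -87/11
  (3/5, -273/55) → W = -303/5
  (-75/59, -333/59) → W = -2913/59
The feasible region has finitely many vertices and no improving ray; the minimum is -303/5 at (3/5, -273/55).

bounded optimum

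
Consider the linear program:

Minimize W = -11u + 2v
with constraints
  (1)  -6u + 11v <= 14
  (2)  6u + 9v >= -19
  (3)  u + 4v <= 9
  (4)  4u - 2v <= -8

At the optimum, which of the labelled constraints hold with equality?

(1) and (4)

Extreme points and W = -11u + 2v:
  (-67/24, -1/4) → W = 725/24
  (-15/8, 1/4) → W = 169/8
  (-55/24, -7/12) → W = 577/24

The minimum is at (-15/8, 1/4). Substituting into each constraint, equality holds for (1) and (4); the remaining constraints have slack.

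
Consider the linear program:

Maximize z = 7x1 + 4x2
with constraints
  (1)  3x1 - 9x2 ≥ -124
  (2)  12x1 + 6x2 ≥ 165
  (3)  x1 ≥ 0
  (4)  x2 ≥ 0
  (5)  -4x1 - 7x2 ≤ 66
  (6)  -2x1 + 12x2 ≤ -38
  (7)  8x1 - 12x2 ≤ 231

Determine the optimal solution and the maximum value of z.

x1 = 193/6, x2 = 79/36, maximum z = 4211/18

Corner points and z = 7x1 + 4x2:
  (19, 0) → z = 133
  (231/8, 0) → z = 1617/8
  (193/6, 79/36) → z = 4211/18

The optimum lies where -2x1 + 12x2 = -38 and 8x1 - 12x2 = 231.
Solving simultaneously gives x1 = 193/6, x2 = 79/36.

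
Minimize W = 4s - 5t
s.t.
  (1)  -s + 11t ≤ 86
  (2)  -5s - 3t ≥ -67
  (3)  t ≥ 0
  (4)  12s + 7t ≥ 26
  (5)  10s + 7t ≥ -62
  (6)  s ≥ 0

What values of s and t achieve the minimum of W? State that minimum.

Feasible corners and W = 4s - 5t:
  (479/58, 497/58) → W = -569/58
  (0, 86/11) → W = -430/11
  (67/5, 0) → W = 268/5
  (13/6, 0) → W = 26/3
  (0, 26/7) → W = -130/7

The optimum lies where -s + 11t = 86 and s = 0.
Solving simultaneously gives s = 0, t = 86/11.

s = 0, t = 86/11, minimum W = -430/11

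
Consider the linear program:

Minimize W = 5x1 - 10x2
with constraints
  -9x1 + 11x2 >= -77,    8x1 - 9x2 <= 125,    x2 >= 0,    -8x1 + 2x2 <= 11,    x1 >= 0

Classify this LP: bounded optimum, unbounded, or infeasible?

unbounded

From the feasible point (682/7, 509/7), moving in the direction (9, 8) keeps every constraint satisfied while W decreases without bound.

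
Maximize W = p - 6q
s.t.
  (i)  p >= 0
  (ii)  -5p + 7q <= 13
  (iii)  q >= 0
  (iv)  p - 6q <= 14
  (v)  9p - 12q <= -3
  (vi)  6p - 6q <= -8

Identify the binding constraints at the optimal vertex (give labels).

(i) and (vi)

Extreme points and W = p - 6q:
  (0, 13/7) → W = -78/7
  (0, 4/3) → W = -8
  (11/6, 19/6) → W = -103/6

The maximum is at (0, 4/3). Substituting into each constraint, equality holds for (i) and (vi); the remaining constraints have slack.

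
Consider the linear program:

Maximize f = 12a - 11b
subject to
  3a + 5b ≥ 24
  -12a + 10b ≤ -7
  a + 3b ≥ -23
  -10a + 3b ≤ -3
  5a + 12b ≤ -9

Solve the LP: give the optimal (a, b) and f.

Feasible corners and f = 12a - 11b:
  (187/4, -93/4) → f = 3267/4
  (333/11, -147/11) → f = 5613/11
  (83, -106/3) → f = 4154/3

The binding constraints are a + 3b = -23 and 5a + 12b = -9.
Solving simultaneously gives a = 83, b = -106/3.

a = 83, b = -106/3, maximum f = 4154/3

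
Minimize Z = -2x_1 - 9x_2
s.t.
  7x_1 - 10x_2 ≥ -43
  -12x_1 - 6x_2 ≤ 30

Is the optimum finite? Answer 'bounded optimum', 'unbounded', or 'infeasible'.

From the feasible point (-31/9, 17/9), moving in the direction (10, 7) keeps every constraint satisfied while Z decreases without bound.

unbounded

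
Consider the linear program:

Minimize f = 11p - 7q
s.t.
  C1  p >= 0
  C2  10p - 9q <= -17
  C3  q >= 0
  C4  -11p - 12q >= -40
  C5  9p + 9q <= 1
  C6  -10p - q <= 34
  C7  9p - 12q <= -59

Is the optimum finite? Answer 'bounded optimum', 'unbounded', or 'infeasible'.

infeasible

The boundaries 9p + 9q = 1 and -10p - q = 34 meet at (-307/81, 316/81), but that point violates p ≥ 0. Every candidate vertex is excluded by some other constraint, so the feasible region is empty.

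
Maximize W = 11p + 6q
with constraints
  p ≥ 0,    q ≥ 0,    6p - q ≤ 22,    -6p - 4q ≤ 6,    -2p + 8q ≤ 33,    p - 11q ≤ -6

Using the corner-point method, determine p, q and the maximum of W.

p = 209/46, q = 121/23, maximum W = 3751/46

Feasible corners and W = 11p + 6q:
  (0, 33/8) → W = 99/4
  (0, 6/11) → W = 36/11
  (209/46, 121/23) → W = 3751/46
  (248/65, 58/65) → W = 3076/65

The optimum lies where 6p - q = 22 and -2p + 8q = 33.
Solving simultaneously gives p = 209/46, q = 121/23.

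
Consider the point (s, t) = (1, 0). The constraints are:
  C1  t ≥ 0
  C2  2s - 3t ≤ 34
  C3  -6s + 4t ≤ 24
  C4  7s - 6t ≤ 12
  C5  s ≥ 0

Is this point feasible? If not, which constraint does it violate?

C1: 0 ≥ 0 ✓
C2: 2 ≤ 34 ✓
C3: -6 ≤ 24 ✓
C4: 7 ≤ 12 ✓
C5: 1 ≥ 0 ✓

feasible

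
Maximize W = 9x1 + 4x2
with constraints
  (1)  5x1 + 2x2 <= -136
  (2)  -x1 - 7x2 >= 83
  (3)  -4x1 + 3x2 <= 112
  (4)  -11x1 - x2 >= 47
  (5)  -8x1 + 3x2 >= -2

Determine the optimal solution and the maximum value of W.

Vertices and W = 9x1 + 4x2:
  (-262/11, -93/11) → W = -2730/11
  (-404/31, -1098/31) → W = -8028/31
  (-1033/31, -220/31) → W = -10177/31
The feasible region is unbounded (it extends along (-3, -4), (-3, -8)), but W strictly decreases along every unbounded feasible direction, so there is no improving ray and the maximum is attained at a vertex.

The optimum lies where 5x1 + 2x2 = -136 and -x1 - 7x2 = 83.
Solving simultaneously gives x1 = -262/11, x2 = -93/11.

x1 = -262/11, x2 = -93/11, maximum W = -2730/11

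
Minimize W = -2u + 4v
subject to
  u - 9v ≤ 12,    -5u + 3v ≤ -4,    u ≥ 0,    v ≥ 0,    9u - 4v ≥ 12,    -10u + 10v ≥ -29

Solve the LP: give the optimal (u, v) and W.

Vertices and W = -2u + 4v:
  (20/7, 24/7) → W = 8
  (4/3, 0) → W = -8/3
  (29/10, 0) → W = -29/5
The feasible region is unbounded (it extends along (1, 1), (3, 5)), but W strictly increases along every unbounded feasible direction, so there is no improving ray and the minimum is attained at a vertex.

At the optimal vertex, v = 0 and -10u + 10v = -29.
Solving simultaneously gives u = 29/10, v = 0.

u = 29/10, v = 0, minimum W = -29/5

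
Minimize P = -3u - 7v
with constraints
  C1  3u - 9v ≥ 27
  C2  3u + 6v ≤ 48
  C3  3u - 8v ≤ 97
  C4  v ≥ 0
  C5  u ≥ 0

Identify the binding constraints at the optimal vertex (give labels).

Feasible corners and P = -3u - 7v:
  (66/5, 7/5) → P = -247/5
  (9, 0) → P = -27
  (16, 0) → P = -48

The minimum is at (66/5, 7/5). Substituting into each constraint, equality holds for C1 and C2; the remaining constraints have slack.

C1 and C2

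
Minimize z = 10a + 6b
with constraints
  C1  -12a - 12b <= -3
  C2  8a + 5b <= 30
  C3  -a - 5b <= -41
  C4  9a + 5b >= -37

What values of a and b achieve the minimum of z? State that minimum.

a = -39/4, b = 203/20, minimum z = -183/5

Corner points and z = 10a + 6b:
  (-11/7, 298/35) → z = 1238/35
  (-67, 566/5) → z = 46/5
  (-39/4, 203/20) → z = -183/5

The optimum lies where -a - 5b = -41 and 9a + 5b = -37.
Solving simultaneously gives a = -39/4, b = 203/20.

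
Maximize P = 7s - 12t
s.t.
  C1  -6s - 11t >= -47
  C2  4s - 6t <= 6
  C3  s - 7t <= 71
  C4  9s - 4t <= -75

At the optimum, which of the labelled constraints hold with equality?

C2 and C3

Extreme points and P = 7s - 12t:
  (-637/123, 291/41) → P = -14935/123
  (-192/11, -139/11) → P = 324/11
  (-237/19, -177/19) → P = 465/19
The feasible region is unbounded (it extends along (-7, -1), (-11, 6)), but P strictly decreases along every unbounded feasible direction, so there is no improving ray and the maximum is attained at a vertex.

The maximum is at (-192/11, -139/11). Substituting into each constraint, equality holds for C2 and C3; the remaining constraints have slack.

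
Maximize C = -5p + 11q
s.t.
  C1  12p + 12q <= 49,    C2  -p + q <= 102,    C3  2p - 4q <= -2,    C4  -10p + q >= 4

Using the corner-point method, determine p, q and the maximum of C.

Feasible corners and C = -5p + 11q:
  (-1175/24, 1273/24) → C = 3313/4
  (1/132, 269/66) → C = 1971/44
  (-203, -101) → C = -96
  (-7/19, 6/19) → C = 101/19

The optimum lies where 12p + 12q = 49 and -p + q = 102.
Solving simultaneously gives p = -1175/24, q = 1273/24.

p = -1175/24, q = 1273/24, maximum C = 3313/4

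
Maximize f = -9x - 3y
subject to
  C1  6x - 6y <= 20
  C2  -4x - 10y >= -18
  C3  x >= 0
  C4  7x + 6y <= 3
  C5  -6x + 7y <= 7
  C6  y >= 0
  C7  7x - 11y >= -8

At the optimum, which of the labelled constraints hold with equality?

Feasible corners and f = -9x - 3y:
  (0, 1/2) → f = -3/2
  (0, 0) → f = 0
  (3/7, 0) → f = -27/7

The maximum is at (0, 0). Substituting into each constraint, equality holds for C3 and C6; the remaining constraints have slack.

C3 and C6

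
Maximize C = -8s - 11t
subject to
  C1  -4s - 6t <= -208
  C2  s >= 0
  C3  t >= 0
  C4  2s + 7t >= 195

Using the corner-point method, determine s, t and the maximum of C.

s = 0, t = 104/3, maximum C = -1144/3

Vertices and C = -8s - 11t:
  (0, 104/3) → C = -1144/3
  (143/8, 91/4) → C = -1573/4
  (195/2, 0) → C = -780
The feasible region is unbounded (it extends along (0, 1), (1, 0)), but C strictly decreases along every unbounded feasible direction, so there is no improving ray and the maximum is attained at a vertex.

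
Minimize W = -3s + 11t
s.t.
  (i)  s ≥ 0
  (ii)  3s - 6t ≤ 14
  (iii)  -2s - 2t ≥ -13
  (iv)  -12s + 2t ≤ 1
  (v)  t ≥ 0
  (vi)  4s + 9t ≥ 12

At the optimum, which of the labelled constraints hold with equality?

(ii) and (v)

Corner points and W = -3s + 11t:
  (53/9, 11/18) → W = -197/18
  (14/3, 0) → W = -14
  (6/7, 79/14) → W = 119/2
  (15/116, 37/29) → W = 1583/116
  (3, 0) → W = -9

The minimum is at (14/3, 0). Substituting into each constraint, equality holds for (ii) and (v); the remaining constraints have slack.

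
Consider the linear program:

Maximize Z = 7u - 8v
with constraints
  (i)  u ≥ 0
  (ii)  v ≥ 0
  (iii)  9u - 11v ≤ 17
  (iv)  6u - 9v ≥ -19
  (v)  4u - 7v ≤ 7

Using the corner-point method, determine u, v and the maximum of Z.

u = 362/15, v = 91/5, maximum Z = 70/3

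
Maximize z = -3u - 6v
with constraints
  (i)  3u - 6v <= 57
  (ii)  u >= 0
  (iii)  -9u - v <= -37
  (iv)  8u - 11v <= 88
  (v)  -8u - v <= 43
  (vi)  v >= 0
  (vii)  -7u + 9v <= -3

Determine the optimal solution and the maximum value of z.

Vertices and z = -3u - 6v:
  (37/9, 0) → z = -37/3
  (42/11, 29/11) → z = -300/11
  (11, 0) → z = -33
The feasible region is unbounded (it extends along (9, 7), (11, 8)), but z strictly decreases along every unbounded feasible direction, so there is no improving ray and the maximum is attained at a vertex.

The binding constraints are -9u - v = -37 and v = 0.
Solving simultaneously gives u = 37/9, v = 0.

u = 37/9, v = 0, maximum z = -37/3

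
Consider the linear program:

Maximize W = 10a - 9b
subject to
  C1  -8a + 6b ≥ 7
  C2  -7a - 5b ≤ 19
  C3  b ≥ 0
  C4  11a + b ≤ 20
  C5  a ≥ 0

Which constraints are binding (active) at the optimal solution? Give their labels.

Vertices and W = 10a - 9b:
  (113/74, 237/74) → W = -1003/74
  (0, 7/6) → W = -21/2
  (0, 20) → W = -180

The maximum is at (0, 7/6). Substituting into each constraint, equality holds for C1 and C5; the remaining constraints have slack.

C1 and C5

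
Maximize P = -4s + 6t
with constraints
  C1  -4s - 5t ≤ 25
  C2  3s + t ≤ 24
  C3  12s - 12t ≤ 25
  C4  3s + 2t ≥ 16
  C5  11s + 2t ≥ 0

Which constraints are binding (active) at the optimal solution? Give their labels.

C2 and C5

Feasible corners and P = -4s + 6t:
  (313/48, 71/16) → P = 13/24
  (-48/5, 264/5) → P = 1776/5
  (121/30, 39/20) → P = -133/30
  (-2, 11) → P = 74

The maximum is at (-48/5, 264/5). Substituting into each constraint, equality holds for C2 and C5; the remaining constraints have slack.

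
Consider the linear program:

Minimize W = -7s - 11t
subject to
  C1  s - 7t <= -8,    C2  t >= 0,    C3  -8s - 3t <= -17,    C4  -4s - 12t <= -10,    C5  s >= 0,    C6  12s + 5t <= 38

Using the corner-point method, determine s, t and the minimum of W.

Feasible corners and W = -7s - 11t:
  (95/59, 81/59) → W = -1556/59
  (226/89, 134/89) → W = -3056/89
  (0, 17/3) → W = -187/3
  (0, 38/5) → W = -418/5

s = 0, t = 38/5, minimum W = -418/5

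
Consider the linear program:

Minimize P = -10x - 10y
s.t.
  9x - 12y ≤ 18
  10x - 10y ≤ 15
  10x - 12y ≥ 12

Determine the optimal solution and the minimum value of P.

x = 3, y = 3/2, minimum P = -45

Extreme points and P = -10x - 10y:
  (0, -3/2) → P = 15
  (-6, -6) → P = 120
  (3, 3/2) → P = -45

At the optimal vertex, 10x - 10y = 15 and 10x - 12y = 12.
Solving simultaneously gives x = 3, y = 3/2.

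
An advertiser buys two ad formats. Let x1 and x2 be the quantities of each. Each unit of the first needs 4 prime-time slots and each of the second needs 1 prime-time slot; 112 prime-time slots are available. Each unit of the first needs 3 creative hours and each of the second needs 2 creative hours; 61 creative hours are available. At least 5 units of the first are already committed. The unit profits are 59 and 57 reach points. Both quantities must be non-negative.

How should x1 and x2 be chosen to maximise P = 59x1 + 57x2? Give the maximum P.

x1 = 5, x2 = 23, maximum P = 1606

Corner points and P = 59x1 + 57x2:
  (61/3, 0) → P = 3599/3
  (5, 0) → P = 295
  (5, 23) → P = 1606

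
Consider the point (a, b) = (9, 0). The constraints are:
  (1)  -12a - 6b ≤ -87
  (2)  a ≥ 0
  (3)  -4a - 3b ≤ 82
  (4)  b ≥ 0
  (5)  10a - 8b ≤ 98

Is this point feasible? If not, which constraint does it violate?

feasible

(1): -108 ≤ -87 ✓
(2): 9 ≥ 0 ✓
(3): -36 ≤ 82 ✓
(4): 0 ≥ 0 ✓
(5): 90 ≤ 98 ✓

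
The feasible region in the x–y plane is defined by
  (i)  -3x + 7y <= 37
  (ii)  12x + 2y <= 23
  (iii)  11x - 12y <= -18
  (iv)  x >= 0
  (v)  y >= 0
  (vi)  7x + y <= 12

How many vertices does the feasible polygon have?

4

The feasible vertices (each the meet of two boundaries and inside every other half-plane) are:
  (0, 37/7)
  (47/52, 295/52)
  (0, 3/2)
  (126/95, 258/95)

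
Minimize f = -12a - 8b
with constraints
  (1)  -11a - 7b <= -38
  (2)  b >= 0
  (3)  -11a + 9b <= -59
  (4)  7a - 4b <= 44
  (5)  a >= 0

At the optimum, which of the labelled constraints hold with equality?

(3) and (4)

Vertices and f = -12a - 8b:
  (59/11, 0) → f = -708/11
  (44/7, 0) → f = -528/7
  (160/19, 71/19) → f = -2488/19

The minimum is at (160/19, 71/19). Substituting into each constraint, equality holds for (3) and (4); the remaining constraints have slack.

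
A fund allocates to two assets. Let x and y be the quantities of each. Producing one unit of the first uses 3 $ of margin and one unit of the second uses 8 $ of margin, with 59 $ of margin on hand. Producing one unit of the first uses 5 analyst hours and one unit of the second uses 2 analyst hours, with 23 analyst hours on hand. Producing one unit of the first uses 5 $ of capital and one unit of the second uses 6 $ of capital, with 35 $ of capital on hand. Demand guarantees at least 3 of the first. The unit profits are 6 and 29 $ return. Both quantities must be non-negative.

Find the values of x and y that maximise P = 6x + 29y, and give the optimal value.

Feasible corners and P = 6x + 29y:
  (23/5, 0) → P = 138/5
  (3, 0) → P = 18
  (17/5, 3) → P = 537/5
  (3, 10/3) → P = 344/3

x = 3, y = 10/3, maximum P = 344/3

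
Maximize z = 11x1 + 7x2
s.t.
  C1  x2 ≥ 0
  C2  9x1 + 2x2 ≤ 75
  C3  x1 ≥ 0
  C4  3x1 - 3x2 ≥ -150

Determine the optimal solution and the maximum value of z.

Vertices and z = 11x1 + 7x2:
  (25/3, 0) → z = 275/3
  (0, 0) → z = 0
  (0, 75/2) → z = 525/2

The optimum lies where 9x1 + 2x2 = 75 and x1 = 0.
Solving simultaneously gives x1 = 0, x2 = 75/2.

x1 = 0, x2 = 75/2, maximum z = 525/2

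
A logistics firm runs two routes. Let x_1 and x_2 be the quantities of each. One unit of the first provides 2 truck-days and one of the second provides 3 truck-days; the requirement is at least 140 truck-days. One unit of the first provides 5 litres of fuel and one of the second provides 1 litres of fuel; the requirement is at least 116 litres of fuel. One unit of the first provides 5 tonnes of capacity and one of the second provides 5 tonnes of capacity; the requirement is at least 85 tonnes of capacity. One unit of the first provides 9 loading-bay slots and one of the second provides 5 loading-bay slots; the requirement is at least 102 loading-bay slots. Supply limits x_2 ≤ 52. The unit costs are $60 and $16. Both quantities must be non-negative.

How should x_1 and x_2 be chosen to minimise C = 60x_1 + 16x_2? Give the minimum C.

x_1 = 16, x_2 = 36, minimum C = 1536

Corner points and C = 60x_1 + 16x_2:
  (70, 0) → C = 4200
  (16, 36) → C = 1536
  (64/5, 52) → C = 1600
The feasible region is unbounded (it extends along (1, 0)), but C strictly increases along every unbounded feasible direction, so there is no improving ray and the minimum is attained at a vertex.

The optimum lies where 2x_1 + 3x_2 = 140 and 5x_1 + x_2 = 116.
Solving simultaneously gives x_1 = 16, x_2 = 36.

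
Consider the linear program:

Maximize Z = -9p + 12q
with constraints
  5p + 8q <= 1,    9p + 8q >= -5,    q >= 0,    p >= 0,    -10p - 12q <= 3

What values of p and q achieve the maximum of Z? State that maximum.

Vertices and Z = -9p + 12q:
  (1/5, 0) → Z = -9/5
  (0, 1/8) → Z = 3/2
  (0, 0) → Z = 0

p = 0, q = 1/8, maximum Z = 3/2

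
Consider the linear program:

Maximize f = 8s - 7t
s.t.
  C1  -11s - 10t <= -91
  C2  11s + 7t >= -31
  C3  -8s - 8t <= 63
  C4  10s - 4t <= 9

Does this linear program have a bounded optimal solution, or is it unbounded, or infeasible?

Feasible corners and f = 8s - 7t:
  (-947/33, 122/3) → f = -16970/33
  (227/72, 811/144) → f = -2045/144
The feasible region has finitely many vertices and no improving ray; the maximum is -2045/144 at (227/72, 811/144).

bounded optimum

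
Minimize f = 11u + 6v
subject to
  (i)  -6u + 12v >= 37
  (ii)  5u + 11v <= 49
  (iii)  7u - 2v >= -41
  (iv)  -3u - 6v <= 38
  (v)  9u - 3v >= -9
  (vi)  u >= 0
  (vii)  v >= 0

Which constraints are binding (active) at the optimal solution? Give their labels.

(i) and (v)

Corner points and f = 11u + 6v:
  (181/126, 479/126) → f = 695/18
  (1/30, 31/10) → f = 569/30
  (8/19, 81/19) → f = 574/19

The minimum is at (1/30, 31/10). Substituting into each constraint, equality holds for (i) and (v); the remaining constraints have slack.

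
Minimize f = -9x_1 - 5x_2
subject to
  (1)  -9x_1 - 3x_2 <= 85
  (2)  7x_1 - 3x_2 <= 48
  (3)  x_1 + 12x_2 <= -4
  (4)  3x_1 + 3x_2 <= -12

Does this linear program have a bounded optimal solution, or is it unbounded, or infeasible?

Feasible corners and f = -9x_1 - 5x_2:
  (-37/16, -1027/48) → f = 3067/24
  (-48/5, 7/15) → f = 1261/15
  (18/5, -38/5) → f = 28/5
  (-4, 0) → f = 36
The feasible region has finitely many vertices and no improving ray; the minimum is 28/5 at (18/5, -38/5).

bounded optimum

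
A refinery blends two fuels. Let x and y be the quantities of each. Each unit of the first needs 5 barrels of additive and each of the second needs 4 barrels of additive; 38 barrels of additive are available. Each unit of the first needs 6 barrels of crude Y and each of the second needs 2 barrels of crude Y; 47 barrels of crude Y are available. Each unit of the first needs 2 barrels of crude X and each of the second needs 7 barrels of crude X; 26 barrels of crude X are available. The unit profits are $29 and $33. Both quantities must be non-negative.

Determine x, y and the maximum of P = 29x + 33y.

Corner points and P = 29x + 33y:
  (0, 0) → P = 0
  (0, 26/7) → P = 858/7
  (38/5, 0) → P = 1102/5
  (6, 2) → P = 240

The binding constraints are 5x + 4y = 38 and 2x + 7y = 26.
Solving simultaneously gives x = 6, y = 2.

x = 6, y = 2, maximum P = 240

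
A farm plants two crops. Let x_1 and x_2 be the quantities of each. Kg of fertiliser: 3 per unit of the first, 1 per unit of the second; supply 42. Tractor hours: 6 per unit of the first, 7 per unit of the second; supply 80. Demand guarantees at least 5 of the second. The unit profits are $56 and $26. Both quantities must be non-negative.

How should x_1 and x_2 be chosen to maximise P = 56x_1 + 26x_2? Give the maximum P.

Feasible corners and P = 56x_1 + 26x_2:
  (0, 80/7) → P = 2080/7
  (0, 5) → P = 130
  (15/2, 5) → P = 550

x_1 = 15/2, x_2 = 5, maximum P = 550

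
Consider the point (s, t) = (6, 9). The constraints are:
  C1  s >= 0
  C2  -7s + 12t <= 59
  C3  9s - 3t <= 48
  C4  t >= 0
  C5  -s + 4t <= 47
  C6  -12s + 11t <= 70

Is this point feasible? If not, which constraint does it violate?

not feasible — violates C2

Constraint C2: -7s + 12t = 66, which is not ≤ 59. All other constraints are satisfied.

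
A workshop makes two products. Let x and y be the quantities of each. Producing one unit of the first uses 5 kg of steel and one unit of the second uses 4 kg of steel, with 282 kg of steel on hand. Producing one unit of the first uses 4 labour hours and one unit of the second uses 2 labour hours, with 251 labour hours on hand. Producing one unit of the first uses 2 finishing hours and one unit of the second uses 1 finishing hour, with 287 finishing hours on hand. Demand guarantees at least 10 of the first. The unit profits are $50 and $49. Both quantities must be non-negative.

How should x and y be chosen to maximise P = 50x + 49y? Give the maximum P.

The binding constraints are 5x + 4y = 282 and x = 10.
Solving simultaneously gives x = 10, y = 58.

x = 10, y = 58, maximum P = 3342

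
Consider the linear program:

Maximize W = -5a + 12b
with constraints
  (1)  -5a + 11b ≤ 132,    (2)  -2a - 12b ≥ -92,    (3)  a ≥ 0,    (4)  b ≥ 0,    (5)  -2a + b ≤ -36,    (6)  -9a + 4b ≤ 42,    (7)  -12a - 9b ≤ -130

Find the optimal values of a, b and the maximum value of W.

a = 262/13, b = 56/13, maximum W = -638/13

Extreme points and W = -5a + 12b:
  (46, 0) → W = -230
  (262/13, 56/13) → W = -638/13
  (18, 0) → W = -90

The binding constraints are -2a - 12b = -92 and -2a + b = -36.
Solving simultaneously gives a = 262/13, b = 56/13.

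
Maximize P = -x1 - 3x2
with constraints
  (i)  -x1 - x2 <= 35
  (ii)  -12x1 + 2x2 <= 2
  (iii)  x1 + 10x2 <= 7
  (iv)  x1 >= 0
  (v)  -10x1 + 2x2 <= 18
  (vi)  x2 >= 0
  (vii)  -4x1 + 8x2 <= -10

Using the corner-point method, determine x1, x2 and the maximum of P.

x1 = 5/2, x2 = 0, maximum P = -5/2

Vertices and P = -x1 - 3x2:
  (7, 0) → P = -7
  (13/4, 3/8) → P = -35/8
  (5/2, 0) → P = -5/2

The optimum lies where x2 = 0 and -4x1 + 8x2 = -10.
Solving simultaneously gives x1 = 5/2, x2 = 0.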